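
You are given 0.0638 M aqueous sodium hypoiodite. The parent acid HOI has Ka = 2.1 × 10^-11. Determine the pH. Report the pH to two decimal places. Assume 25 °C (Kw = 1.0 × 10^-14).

OI- is the conjugate base of the weak acid HOI.
Kb = Kw/Ka = 1.0×10^-14 / 2.1 × 10^-11 = 4.76 × 10^-4
Kb = [OH-]²/(0.0638 − [OH-]) = 4.76 × 10^-4
Here C₀/Kb ≈ 134, so the small-[OH-] approximation fails. Use the quadratic:
[OH-] = (−Kb + √(Kb² + 4·Kb·C₀))/2 = 5.28 × 10^-3 M
pOH = 2.28, so pH = 14.00 − pOH = 11.72

pH = 11.72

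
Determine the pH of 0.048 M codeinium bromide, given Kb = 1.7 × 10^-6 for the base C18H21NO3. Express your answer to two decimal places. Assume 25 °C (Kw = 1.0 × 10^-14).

pH = 4.77

C18H22NO3+ is the conjugate acid of the weak base C18H21NO3.
Ka = Kw/Kb = 1.0×10^-14 / 1.7 × 10^-6 = 5.88 × 10^-9
Ka = [H+]²/(0.048 − [H+]) = 5.88 × 10^-9
Assume [H+] ≪ 0.048: [H+] ≈ √(5.88 × 10^-9 × 0.048) = 1.68 × 10^-5 M
Check: 0.035% ionized — well under 5%, approximation valid.
pH = −log[H+] = −log(1.68 × 10^-5) = 4.77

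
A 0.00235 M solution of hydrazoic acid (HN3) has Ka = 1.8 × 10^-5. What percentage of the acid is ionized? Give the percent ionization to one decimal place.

HN3 ⇌ N3- + H+; let x = [H+] at equilibrium.
Solve x² + 1.8e-05x − 4.23e-08 = 0 → x = 1.97 × 10^-4 M
Fraction ionized = 1.97 × 10^-4 / 0.00235 = 0.0838 → 8.4%

8.4%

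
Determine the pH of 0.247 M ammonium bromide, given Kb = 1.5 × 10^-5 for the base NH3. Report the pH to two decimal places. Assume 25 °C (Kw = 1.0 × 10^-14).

NH4+ is the conjugate acid of the weak base NH3.
Ka = Kw/Kb = 1.0×10^-14 / 1.5 × 10^-5 = 6.67 × 10^-10
From the ICE table, Ka = x²/(0.247 − x) = 6.67 × 10^-10.
Since Ka ≪ C₀, x ≈ √(Ka·C₀) = 1.28 × 10^-5 M.
(x/C₀ = 0.0052% < 5%, so the approximation holds.)
pH = −log(1.28 × 10^-5) = 4.89

pH = 4.89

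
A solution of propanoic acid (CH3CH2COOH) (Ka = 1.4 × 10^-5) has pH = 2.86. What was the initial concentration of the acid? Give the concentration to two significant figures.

[H+] = 10^(-2.86) = 1.38 × 10^-3 M = x
Ka = x²/(C₀ − x) ⇒ C₀ = x + x²/Ka
C₀ = 1.38 × 10^-3 + (1.38 × 10^-3)²/(1.4 × 10^-5) = 1.37 × 10^-1 M

C₀ = 1.4 × 10^-1 M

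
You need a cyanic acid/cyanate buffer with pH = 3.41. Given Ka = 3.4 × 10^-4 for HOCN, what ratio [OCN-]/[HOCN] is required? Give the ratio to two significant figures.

pKa = -log(3.4 × 10^-4) = 3.469
pH = pKa + log(r) ⇒ log(r) = 3.41 − 3.469 = -0.059
r = [OCN-]/[HOCN] = 10^(-0.059) = 0.873

ratio = 0.87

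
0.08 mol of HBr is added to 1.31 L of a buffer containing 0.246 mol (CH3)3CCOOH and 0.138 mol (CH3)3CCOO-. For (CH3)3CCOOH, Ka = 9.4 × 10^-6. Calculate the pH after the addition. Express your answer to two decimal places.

After neutralization: n((CH3)3CCOOH) = 0.326 mol, n((CH3)3CCOO-) = 0.058 mol.
pKa = −log(9.4 × 10^-6) = 5.027
pH = pKa + log([A⁻]/[HA]) = 5.027 + log(0.058/0.326) = 5.027 -0.750

pH = 4.28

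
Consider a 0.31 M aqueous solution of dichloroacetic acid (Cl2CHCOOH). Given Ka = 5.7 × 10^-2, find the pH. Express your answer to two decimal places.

Cl2CHCOOH ⇌ Cl2CHCOO- + H+
From the ICE table, Ka = x²/(0.31 − x) = 5.7 × 10^-2.
Here C₀/Ka ≈ 5.44, so the small-x approximation fails. Use the quadratic:
x = (−Ka + √(Ka² + 4·Ka·C₀))/2 = 1.07 × 10^-1 M
pH = −log[H+] = −log(1.07 × 10^-1) = 0.97

pH = 0.97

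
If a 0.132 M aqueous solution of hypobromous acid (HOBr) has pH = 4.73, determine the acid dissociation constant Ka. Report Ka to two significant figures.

Ka = 2.6 × 10^-9

[H+] = 10^(-4.73) = 1.86 × 10^-5 M
At equilibrium [HA] = 0.132 − 1.86 × 10^-5 = 1.32 × 10^-1 M
Ka = [H+][A-]/[HA] = (1.86 × 10^-5)² / 1.32 × 10^-1 = 2.6 × 10^-9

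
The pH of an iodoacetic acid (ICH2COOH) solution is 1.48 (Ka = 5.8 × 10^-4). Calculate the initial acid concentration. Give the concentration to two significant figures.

[H+] = 10^(-1.48) = 3.31 × 10^-2 M = x
Ka = x²/(C₀ − x) ⇒ C₀ = x + x²/Ka
C₀ = 3.31 × 10^-2 + (3.31 × 10^-2)²/(5.8 × 10^-4) = 1.92 M

C₀ = 1.9 M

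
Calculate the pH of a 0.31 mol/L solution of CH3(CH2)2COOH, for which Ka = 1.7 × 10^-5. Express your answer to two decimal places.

pH = 2.64

CH3(CH2)2COOH ⇌ CH3(CH2)2COO- + H+
From the ICE table, Ka = [H+]²/(0.31 − [H+]) = 1.7 × 10^-5.
Since Ka ≪ C₀, [H+] ≈ √(Ka·C₀) = 2.30 × 10^-3 M.
pH = −log[H+] = −log(2.30 × 10^-3) = 2.64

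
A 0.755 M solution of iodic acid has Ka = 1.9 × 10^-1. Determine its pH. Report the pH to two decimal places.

pH = 0.53

HIO3 ⇌ IO3- + H+
From the ICE table, Ka = x²/(0.755 − x) = 1.9 × 10^-1.
The 5% rule fails; solving x² + Ka·x − Ka·C₀ = 0 exactly:
x = [−0.19 + √(0.19² + 0.574)]/2 = 2.95 × 10^-1 M
pH = −log[H+] = −log(2.95 × 10^-1) = 0.53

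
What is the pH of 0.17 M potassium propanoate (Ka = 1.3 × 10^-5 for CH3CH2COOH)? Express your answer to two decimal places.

CH3CH2COO- is the conjugate base of the weak acid CH3CH2COOH.
Kb = Kw/Ka = 1.0×10^-14 / 1.3 × 10^-5 = 7.69 × 10^-10
From the ICE table, Kb = [OH-]²/(0.17 − [OH-]) = 7.69 × 10^-10.
Since Kb ≪ C₀, [OH-] ≈ √(Kb·C₀) = 1.14 × 10^-5 M.
([OH-]/C₀ = 0.0067% < 5%, so the approximation holds.)
pOH = −log(1.14 × 10^-5) = 4.94; pH = 14.00 − 4.94 = 9.06

pH = 9.06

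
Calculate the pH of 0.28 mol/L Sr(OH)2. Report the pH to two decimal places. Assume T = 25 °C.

Sr(OH)2 is a strong base (each formula unit releases 2 OH-); [OH-] = 0.56 M.
pOH = -log(0.56) = 0.25
pH = 14.00 - 0.25 = 13.75

pH = 13.75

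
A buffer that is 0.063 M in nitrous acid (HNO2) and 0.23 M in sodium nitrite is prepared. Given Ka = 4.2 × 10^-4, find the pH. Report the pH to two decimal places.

pH = 3.94

pKa = −log(4.2 × 10^-4) = 3.377
pH = pKa + log([A⁻]/[HA]) = 3.377 + log(0.23/0.063)
pH = 3.377 + (+0.562) = 3.94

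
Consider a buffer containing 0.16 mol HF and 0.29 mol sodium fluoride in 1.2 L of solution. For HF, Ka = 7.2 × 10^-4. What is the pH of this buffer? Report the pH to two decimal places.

pH = 3.40

pKa = −log(7.2 × 10^-4) = 3.143
Henderson–Hasselbalch: pH = pKa + log([F-]/[HF]) = 3.143 + log(0.29/0.16)
pH = 3.143 + (+0.258) = 3.40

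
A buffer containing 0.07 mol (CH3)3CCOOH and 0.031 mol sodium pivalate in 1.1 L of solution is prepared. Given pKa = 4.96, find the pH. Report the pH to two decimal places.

pH = 4.61

Using pH = pKa + log([base]/[acid]) with [base]/[acid] = 0.031/0.07:
pH = 4.96 + (-0.354) = 4.61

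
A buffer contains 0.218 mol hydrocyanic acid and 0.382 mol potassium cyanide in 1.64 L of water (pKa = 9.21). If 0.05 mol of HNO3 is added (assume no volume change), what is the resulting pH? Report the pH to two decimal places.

After neutralization: n(HCN) = 0.268 mol, n(CN-) = 0.332 mol.
pH = pKa + log([A⁻]/[HA]) = 9.21 + log(0.332/0.268) = 9.21 +0.093

pH = 9.30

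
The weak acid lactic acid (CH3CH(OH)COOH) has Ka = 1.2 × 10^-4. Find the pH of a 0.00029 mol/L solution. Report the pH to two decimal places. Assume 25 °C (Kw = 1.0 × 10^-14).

pH = 3.87

CH3CH(OH)COOH ⇌ CH3CH(OH)COO- + H+
From the ICE table, Ka = [H+]²/(0.00029 − [H+]) = 1.2 × 10^-4.
The 5% rule fails; solving [H+]² + Ka·[H+] − Ka·C₀ = 0 exactly:
[H+] = [−0.00012 + √(0.00012² + 1.39e-07)]/2 = 1.36 × 10^-4 M
pH = −log[H+] = −log(1.36 × 10^-4) = 3.87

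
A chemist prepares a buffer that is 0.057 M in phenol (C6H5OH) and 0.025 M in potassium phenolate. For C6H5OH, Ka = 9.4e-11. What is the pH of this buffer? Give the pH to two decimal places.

pH = 9.67

pKa = −log(9.4 × 10^-11) = 10.027
Using pH = pKa + log([base]/[acid]) with [base]/[acid] = 0.025/0.057:
pH = 10.027 + (-0.358) = 9.67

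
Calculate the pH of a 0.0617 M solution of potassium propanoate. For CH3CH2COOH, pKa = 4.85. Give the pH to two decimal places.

pH = 8.82

CH3CH2COO- is the conjugate base of the weak acid CH3CH2COOH.
Ka = 10^(−4.85) = 1.41 × 10^-5
Kb = Kw/Ka = 1.0×10^-14 / 1.41 × 10^-5 = 7.09 × 10^-10
Kb = [OH-]²/(0.0617 − [OH-]) = 7.09 × 10^-10
Assume [OH-] ≪ 0.0617: [OH-] ≈ √(7.09 × 10^-10 × 0.0617) = 6.61 × 10^-6 M
pOH = 5.18, so pH = 14.00 − pOH = 8.82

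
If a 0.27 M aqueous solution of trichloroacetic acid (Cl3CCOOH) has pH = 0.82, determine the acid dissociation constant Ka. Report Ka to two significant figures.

[H+] = 10^(-0.82) = 1.51 × 10^-1 M
At equilibrium [HA] = 0.27 − 1.51 × 10^-1 = 1.19 × 10^-1 M
Ka = [H+][A-]/[HA] = (1.51 × 10^-1)² / 1.19 × 10^-1 = 1.9 × 10^-1

Ka = 1.9 × 10^-1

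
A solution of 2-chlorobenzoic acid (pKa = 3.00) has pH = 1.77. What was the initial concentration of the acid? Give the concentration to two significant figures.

C₀ = 3.1 × 10^-1 M

[H+] = 10^(-1.77) = 1.70 × 10^-2 M = x
Ka = 10^(−3.00) = 1.00 × 10^-3
Ka = x²/(C₀ − x) ⇒ C₀ = x + x²/Ka
C₀ = 1.70 × 10^-2 + (1.70 × 10^-2)²/(1.00 × 10^-3) = 3.06 × 10^-1 M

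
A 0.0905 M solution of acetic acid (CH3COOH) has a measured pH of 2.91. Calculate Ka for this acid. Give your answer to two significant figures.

Ka = 1.7 × 10^-5

[H+] = 10^(-2.91) = 1.23 × 10^-3 M
At equilibrium [HA] = 0.0905 − 1.23 × 10^-3 = 8.93 × 10^-2 M
Ka = [H+][A-]/[HA] = (1.23 × 10^-3)² / 8.93 × 10^-2 = 1.7 × 10^-5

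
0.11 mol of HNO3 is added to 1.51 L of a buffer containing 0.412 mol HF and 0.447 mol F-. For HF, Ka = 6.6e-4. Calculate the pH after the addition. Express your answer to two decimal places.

Added H+ converts F- to HF: HF → 0.522 mol, F- → 0.337 mol.
pKa = −log(6.6 × 10^-4) = 3.180
Henderson–Hasselbalch with mole ratio 0.337/0.522: pH = 3.180 + (-0.190)

pH = 2.99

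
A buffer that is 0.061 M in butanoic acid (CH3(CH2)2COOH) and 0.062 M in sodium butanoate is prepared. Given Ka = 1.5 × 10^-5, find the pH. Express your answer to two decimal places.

pH = 4.83

pKa = −log(1.5 × 10^-5) = 4.824
pH = pKa + log([A⁻]/[HA]) = 4.824 + log(0.062/0.061)
pH = 4.824 + (+0.007) = 4.83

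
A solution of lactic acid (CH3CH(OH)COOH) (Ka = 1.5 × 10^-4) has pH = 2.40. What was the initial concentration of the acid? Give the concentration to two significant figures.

C₀ = 1.1 × 10^-1 M

[H+] = 10^(-2.40) = 3.98 × 10^-3 M = x
Ka = x²/(C₀ − x) ⇒ C₀ = x + x²/Ka
C₀ = 3.98 × 10^-3 + (3.98 × 10^-3)²/(1.5 × 10^-4) = 1.10 × 10^-1 M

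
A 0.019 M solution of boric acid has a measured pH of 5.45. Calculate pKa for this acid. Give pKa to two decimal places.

[H+] = 10^(-5.45) = 3.55 × 10^-6 M
At equilibrium [HA] = 0.019 − 3.55 × 10^-6 = 1.90 × 10^-2 M
Ka = [H+][A-]/[HA] = (3.55 × 10^-6)² / 1.90 × 10^-2 = 6.63 × 10^-10
pKa = -log(6.63 × 10^-10) = 9.18

pKa = 9.18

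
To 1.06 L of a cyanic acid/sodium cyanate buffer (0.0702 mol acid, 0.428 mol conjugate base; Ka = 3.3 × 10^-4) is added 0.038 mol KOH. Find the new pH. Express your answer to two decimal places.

pH = 4.64

OH- converts HOCN to OCN-: HOCN → 0.0322 mol, OCN- → 0.466 mol.
pKa = −log(3.3 × 10^-4) = 3.481
Henderson–Hasselbalch with mole ratio 0.466/0.0322: pH = 3.481 + (+1.161)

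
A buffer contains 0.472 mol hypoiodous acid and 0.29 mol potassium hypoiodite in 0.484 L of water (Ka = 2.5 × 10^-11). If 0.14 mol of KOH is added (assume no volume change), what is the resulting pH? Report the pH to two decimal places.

pH = 10.71

After neutralization: n(HOI) = 0.332 mol, n(OI-) = 0.43 mol.
pKa = −log(2.5 × 10^-11) = 10.602
pH = pKa + log(n_OI-/n_HOI) = 10.602 + log(0.43/0.332) = 10.602 + (+0.112)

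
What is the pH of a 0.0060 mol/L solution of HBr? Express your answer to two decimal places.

pH = 2.22

HBr is a strong acid and dissociates completely, so [H+] = 0.0060 M.
pH = -log(0.006) = 2.22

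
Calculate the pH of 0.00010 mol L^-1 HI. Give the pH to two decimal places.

HI is a strong acid and dissociates completely, so [H+] = 0.00010 M.
pH = -log(0.0001) = 4.00

pH = 4.00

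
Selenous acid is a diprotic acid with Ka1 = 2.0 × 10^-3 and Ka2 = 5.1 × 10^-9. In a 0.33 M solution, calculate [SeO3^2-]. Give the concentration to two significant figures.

5.1 × 10^-9 M

First ionization gives [H+] ≈ [HSeO3-] = 2.47 × 10^-2 M.
Second step: Ka2 = [H+][SeO3^2-]/[HSeO3-] ≈ [SeO3^2-] (since [H+] ≈ [HSeO3-]).
So [SeO3^2-] ≈ Ka2.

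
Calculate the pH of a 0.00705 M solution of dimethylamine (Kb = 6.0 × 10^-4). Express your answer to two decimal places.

(CH3)2NH + H2O ⇌ (CH3)2NH2+ + OH-
From the ICE table, Kb = x²/(0.00705 − x) = 6.0 × 10^-4.
The 5% rule fails; solving x² + Kb·x − Kb·C₀ = 0 exactly:
x = [−0.0006 + √(0.0006² + 1.69e-05)]/2 = 1.78 × 10^-3 M
pOH = 2.75, so pH = 14.00 − pOH = 11.25

pH = 11.25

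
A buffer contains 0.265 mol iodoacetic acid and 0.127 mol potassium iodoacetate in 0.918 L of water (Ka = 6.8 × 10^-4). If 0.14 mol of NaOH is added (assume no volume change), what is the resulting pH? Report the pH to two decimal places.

OH- converts ICH2COOH to ICH2COO-: ICH2COOH → 0.125 mol, ICH2COO- → 0.267 mol.
pKa = −log(6.8 × 10^-4) = 3.167
pH = pKa + log(n_ICH2COO-/n_ICH2COOH) = 3.167 + log(0.267/0.125) = 3.167 + (+0.330)

pH = 3.50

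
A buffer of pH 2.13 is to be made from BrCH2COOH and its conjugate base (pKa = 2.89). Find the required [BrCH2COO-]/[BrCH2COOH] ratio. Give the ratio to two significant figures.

pH = pKa + log(r) ⇒ log(r) = 2.13 − 2.89 = -0.76
r = [BrCH2COO-]/[BrCH2COOH] = 10^(-0.76) = 0.174

ratio = 0.17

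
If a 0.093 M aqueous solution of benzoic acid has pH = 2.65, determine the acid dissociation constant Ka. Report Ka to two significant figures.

[H+] = 10^(-2.65) = 2.24 × 10^-3 M
At equilibrium [HA] = 0.093 − 2.24 × 10^-3 = 9.08 × 10^-2 M
Ka = [H+][A-]/[HA] = (2.24 × 10^-3)² / 9.08 × 10^-2 = 5.5 × 10^-5

Ka = 5.5 × 10^-5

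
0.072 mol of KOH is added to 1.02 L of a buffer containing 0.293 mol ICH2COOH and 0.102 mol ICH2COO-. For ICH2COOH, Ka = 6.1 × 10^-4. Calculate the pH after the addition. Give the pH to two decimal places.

OH- converts ICH2COOH to ICH2COO-: ICH2COOH → 0.221 mol, ICH2COO- → 0.174 mol.
pKa = −log(6.1 × 10^-4) = 3.215
Henderson–Hasselbalch with mole ratio 0.174/0.221: pH = 3.215 + (-0.104)

pH = 3.11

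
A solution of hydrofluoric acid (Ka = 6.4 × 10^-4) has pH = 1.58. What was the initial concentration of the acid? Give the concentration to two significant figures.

C₀ = 1.1 M

[H+] = 10^(-1.58) = 2.63 × 10^-2 M = x
Ka = x²/(C₀ − x) ⇒ C₀ = x + x²/Ka
C₀ = 2.63 × 10^-2 + (2.63 × 10^-2)²/(6.4 × 10^-4) = 1.11 M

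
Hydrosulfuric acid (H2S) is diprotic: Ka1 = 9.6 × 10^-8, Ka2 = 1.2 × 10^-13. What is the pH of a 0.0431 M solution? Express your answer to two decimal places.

Ka1 ≫ Ka2, so treat the first dissociation as the only significant source of H+.
Ka1 = x²/(0.0431 − x) = 9.6 × 10^-8
x ≈ √(9.6 × 10^-8 × 0.0431) = 6.43 × 10^-5 M
pH = −log(6.43 × 10^-5) = 4.19

pH = 4.19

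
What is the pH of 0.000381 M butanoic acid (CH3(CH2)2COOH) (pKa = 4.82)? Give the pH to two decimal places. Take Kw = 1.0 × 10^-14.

CH3(CH2)2COOH ⇌ CH3(CH2)2COO- + H+
Ka = 10^(−4.82) = 1.51 × 10^-5
Ka = x²/(0.000381 − x) = 1.51 × 10^-5
Here C₀/Ka ≈ 25.2, so the small-x approximation fails. Use the quadratic:
x = (−Ka + √(Ka² + 4·Ka·C₀))/2 = 6.87 × 10^-5 M
pH = −log(6.87 × 10^-5) = 4.16

pH = 4.16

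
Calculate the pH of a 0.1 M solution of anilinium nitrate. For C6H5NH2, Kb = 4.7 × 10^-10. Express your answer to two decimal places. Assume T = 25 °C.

C6H5NH3+ is the conjugate acid of the weak base C6H5NH2.
Ka = Kw/Kb = 1.0×10^-14 / 4.7 × 10^-10 = 2.13 × 10^-5
Ka = x²/(0.1 − x) = 2.13 × 10^-5
Assume x ≪ 0.1: x ≈ √(2.13 × 10^-5 × 0.1) = 1.46 × 10^-3 M
Check: 1.5% ionized — well under 5%, approximation valid.
pH = −log[H+] = −log(1.46 × 10^-3) = 2.84

pH = 2.84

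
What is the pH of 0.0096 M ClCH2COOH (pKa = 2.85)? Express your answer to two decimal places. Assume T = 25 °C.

ClCH2COOH ⇌ ClCH2COO- + H+
Ka = 10^(−2.85) = 1.41 × 10^-3
From the ICE table, Ka = x²/(0.0096 − x) = 1.41 × 10^-3.
Here C₀/Ka ≈ 6.81, so the small-x approximation fails. Use the quadratic:
x = [−0.00141 + √(0.00141² + 5.41e-05)]/2 = 3.04 × 10^-3 M
pH = −log(3.04 × 10^-3) = 2.52

pH = 2.52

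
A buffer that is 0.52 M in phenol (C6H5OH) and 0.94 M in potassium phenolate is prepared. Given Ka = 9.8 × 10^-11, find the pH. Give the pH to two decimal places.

pKa = −log(9.8 × 10^-11) = 10.009
Henderson–Hasselbalch: pH = pKa + log([C6H5O-]/[C6H5OH]) = 10.009 + log(0.94/0.52)
pH = 10.009 + (+0.257) = 10.27

pH = 10.27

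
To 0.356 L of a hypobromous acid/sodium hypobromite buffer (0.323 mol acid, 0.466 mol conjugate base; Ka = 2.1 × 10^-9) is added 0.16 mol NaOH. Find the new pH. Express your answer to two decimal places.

pH = 9.26

After neutralization: n(HOBr) = 0.163 mol, n(OBr-) = 0.626 mol.
pKa = −log(2.1 × 10^-9) = 8.678
pH = pKa + log(n_OBr-/n_HOBr) = 8.678 + log(0.626/0.163) = 8.678 + (+0.584)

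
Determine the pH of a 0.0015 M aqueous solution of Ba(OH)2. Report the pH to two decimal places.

Ba(OH)2 is a strong base (each formula unit releases 2 OH-); [OH-] = 0.003 M.
pOH = -log(0.003) = 2.52
pH = 14.00 - 2.52 = 11.48

pH = 11.48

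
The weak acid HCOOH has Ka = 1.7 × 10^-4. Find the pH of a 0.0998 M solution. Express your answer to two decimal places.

HCOOH ⇌ HCOO- + H+
Ka = [H+]²/(0.0998 − [H+]) = 1.7 × 10^-4
Neglecting [H+] in the denominator: [H+] = √(1.7 × 10^-4 × 0.0998) = 4.12 × 10^-3 M
pH = −log(4.12 × 10^-3) = 2.39

pH = 2.39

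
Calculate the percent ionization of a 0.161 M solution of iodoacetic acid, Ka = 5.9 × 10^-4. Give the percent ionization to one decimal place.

ICH2COOH ⇌ ICH2COO- + H+; let x = [H+] at equilibrium.
Solve x² + 0.00059x − 9.5e-05 = 0 → x = 9.46 × 10^-3 M
Fraction ionized = 9.46 × 10^-3 / 0.161 = 0.0588 → 5.9%

5.9%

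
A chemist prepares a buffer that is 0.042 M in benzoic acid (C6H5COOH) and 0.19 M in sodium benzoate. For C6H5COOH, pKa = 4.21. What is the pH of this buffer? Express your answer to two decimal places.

Henderson–Hasselbalch: pH = pKa + log([C6H5COO-]/[C6H5COOH]) = 4.21 + log(0.19/0.042)
pH = 4.21 + (+0.656) = 4.87

pH = 4.87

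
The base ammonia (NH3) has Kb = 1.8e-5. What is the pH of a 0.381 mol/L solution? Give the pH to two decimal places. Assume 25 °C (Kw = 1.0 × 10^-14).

NH3 + H2O ⇌ NH4+ + OH-
From the ICE table, Kb = x²/(0.381 − x) = 1.8 × 10^-5.
Assume x ≪ 0.381: x ≈ √(1.8 × 10^-5 × 0.381) = 2.62 × 10^-3 M
(x/C₀ = 0.69% < 5%, so the approximation holds.)
pOH = −log(2.62 × 10^-3) = 2.58; pH = 14.00 − 2.58 = 11.42

pH = 11.42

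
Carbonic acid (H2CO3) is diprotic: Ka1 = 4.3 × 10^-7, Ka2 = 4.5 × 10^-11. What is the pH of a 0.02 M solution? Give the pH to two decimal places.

pH = 4.03

Ka1 ≫ Ka2, so treat the first dissociation as the only significant source of H+.
Ka1 = x²/(0.02 − x) = 4.3 × 10^-7
x ≈ √(4.3 × 10^-7 × 0.02) = 9.27 × 10^-5 M
pH = −log(9.27 × 10^-5) = 4.03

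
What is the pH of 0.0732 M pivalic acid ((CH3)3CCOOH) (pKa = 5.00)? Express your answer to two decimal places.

(CH3)3CCOOH ⇌ (CH3)3CCOO- + H+
Ka = 10^(−5.00) = 1.00 × 10^-5
From the ICE table, Ka = x²/(0.0732 − x) = 1.00 × 10^-5.
Since Ka ≪ C₀, x ≈ √(Ka·C₀) = 8.56 × 10^-4 M.
pH = −log(8.56 × 10^-4) = 3.07

pH = 3.07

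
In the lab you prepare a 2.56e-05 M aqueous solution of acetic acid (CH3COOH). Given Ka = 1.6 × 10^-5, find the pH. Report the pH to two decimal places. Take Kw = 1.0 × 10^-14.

pH = 4.86

CH3COOH ⇌ CH3COO- + H+
Ka = x²/(2.56e-05 − x) = 1.6 × 10^-5
Here C₀/Ka ≈ 1.6, so the small-x approximation fails. Use the quadratic:
x = (−Ka + √(Ka² + 4·Ka·C₀))/2 = 1.38 × 10^-5 M
pH = −log(1.38 × 10^-5) = 4.86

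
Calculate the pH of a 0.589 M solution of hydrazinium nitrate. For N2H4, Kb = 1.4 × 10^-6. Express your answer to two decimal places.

N2H5+ is the conjugate acid of the weak base N2H4.
Ka = Kw/Kb = 1.0×10^-14 / 1.4 × 10^-6 = 7.14 × 10^-9
From the ICE table, Ka = [H+]²/(0.589 − [H+]) = 7.14 × 10^-9.
Since Ka ≪ C₀, [H+] ≈ √(Ka·C₀) = 6.48 × 10^-5 M.
([H+]/C₀ = 0.011% < 5%, so the approximation holds.)
pH = −log(6.48 × 10^-5) = 4.19

pH = 4.19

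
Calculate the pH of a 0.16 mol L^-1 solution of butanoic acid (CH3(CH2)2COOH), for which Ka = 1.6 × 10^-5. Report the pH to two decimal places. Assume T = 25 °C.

pH = 2.80

CH3(CH2)2COOH ⇌ CH3(CH2)2COO- + H+
From the ICE table, Ka = x²/(0.16 − x) = 1.6 × 10^-5.
Since Ka ≪ C₀, x ≈ √(Ka·C₀) = 1.60 × 10^-3 M.
(x/C₀ = 1% < 5%, so the approximation holds.)
pH = −log[H+] = −log(1.60 × 10^-3) = 2.80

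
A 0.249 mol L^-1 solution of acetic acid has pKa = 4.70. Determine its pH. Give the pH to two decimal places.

pH = 2.65

CH3COOH ⇌ CH3COO- + H+
Ka = 10^(−4.70) = 2.00 × 10^-5
From the ICE table, Ka = [H+]²/(0.249 − [H+]) = 2.00 × 10^-5.
Since Ka ≪ C₀, [H+] ≈ √(Ka·C₀) = 2.23 × 10^-3 M.
pH = −log(2.23 × 10^-3) = 2.65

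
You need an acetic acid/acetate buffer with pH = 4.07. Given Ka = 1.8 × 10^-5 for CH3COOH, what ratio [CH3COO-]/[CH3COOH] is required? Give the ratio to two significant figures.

pKa = -log(1.8 × 10^-5) = 4.745
pH = pKa + log(r) ⇒ log(r) = 4.07 − 4.745 = -0.675
r = [CH3COO-]/[CH3COOH] = 10^(-0.675) = 0.211

ratio = 0.21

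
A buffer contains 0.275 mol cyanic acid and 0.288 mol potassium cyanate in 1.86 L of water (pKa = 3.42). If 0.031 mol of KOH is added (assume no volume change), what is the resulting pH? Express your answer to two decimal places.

pH = 3.54

After neutralization: n(HOCN) = 0.244 mol, n(OCN-) = 0.319 mol.
Henderson–Hasselbalch with mole ratio 0.319/0.244: pH = 3.42 + (+0.116)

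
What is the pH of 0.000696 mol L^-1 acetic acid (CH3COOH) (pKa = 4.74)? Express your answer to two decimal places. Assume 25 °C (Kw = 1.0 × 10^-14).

CH3COOH ⇌ CH3COO- + H+
Ka = 10^(−4.74) = 1.82 × 10^-5
From the ICE table, Ka = [H+]²/(0.000696 − [H+]) = 1.82 × 10^-5.
The 5% rule fails; solving [H+]² + Ka·[H+] − Ka·C₀ = 0 exactly:
[H+] = [−1.82e-05 + √(1.82e-05² + 5.07e-08)]/2 = 1.04 × 10^-4 M
pH = −log[H+] = −log(1.04 × 10^-4) = 3.98

pH = 3.98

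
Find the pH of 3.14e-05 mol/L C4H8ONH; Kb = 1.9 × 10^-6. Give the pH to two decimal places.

C4H8ONH + H2O ⇌ C4H8ONH2+ + OH-
Let x = [OH-] at equilibrium. Kb = x²/(3.14e-05 − x).
Here C₀/Kb ≈ 16.5, so the small-x approximation fails. Use the quadratic:
x = [−1.9e-06 + √(1.9e-06² + 2.39e-10)]/2 = 6.83 × 10^-6 M
pOH = −log(6.83 × 10^-6) = 5.17; pH = 14.00 − 5.17 = 8.83

pH = 8.83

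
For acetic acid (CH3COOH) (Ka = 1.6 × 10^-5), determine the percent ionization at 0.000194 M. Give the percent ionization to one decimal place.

24.9%

CH3COOH ⇌ CH3COO- + H+; let x = [H+] at equilibrium.
Solve x² + 1.6e-05x − 3.1e-09 = 0 → x = 4.83 × 10^-5 M
% ionization = x/C₀ × 100% = 4.83 × 10^-5/0.000194 × 100% = 24.9%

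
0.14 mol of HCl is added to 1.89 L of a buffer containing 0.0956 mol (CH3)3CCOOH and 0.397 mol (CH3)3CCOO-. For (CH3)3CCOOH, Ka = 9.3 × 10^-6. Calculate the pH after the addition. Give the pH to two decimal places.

pH = 5.07

After neutralization: n((CH3)3CCOOH) = 0.236 mol, n((CH3)3CCOO-) = 0.257 mol.
pKa = −log(9.3 × 10^-6) = 5.032
pH = pKa + log([A⁻]/[HA]) = 5.032 + log(0.257/0.236) = 5.032 +0.037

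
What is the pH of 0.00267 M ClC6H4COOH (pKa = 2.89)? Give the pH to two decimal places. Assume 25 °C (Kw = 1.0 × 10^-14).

pH = 2.88

ClC6H4COOH ⇌ ClC6H4COO- + H+
Ka = 10^(−2.89) = 1.29 × 10^-3
Ka = [H+]²/(0.00267 − [H+]) = 1.29 × 10^-3
Here C₀/Ka ≈ 2.07, so the small-[H+] approximation fails. Use the quadratic:
[H+] = [−0.00129 + √(0.00129² + 1.38e-05)]/2 = 1.32 × 10^-3 M
pH = −log(1.32 × 10^-3) = 2.88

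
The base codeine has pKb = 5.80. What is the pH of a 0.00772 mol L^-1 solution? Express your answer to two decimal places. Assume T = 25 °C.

pH = 10.04

C18H21NO3 + H2O ⇌ C18H22NO3+ + OH-
Kb = 10^(−5.80) = 1.58 × 10^-6
Let x = [OH-] at equilibrium. Kb = x²/(0.00772 − x).
Neglecting x in the denominator: x = √(1.58 × 10^-6 × 0.00772) = 1.10 × 10^-4 M
pOH = −log(1.10 × 10^-4) = 3.96; pH = 14.00 − 3.96 = 10.04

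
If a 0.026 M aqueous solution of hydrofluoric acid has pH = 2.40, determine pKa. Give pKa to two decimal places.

pKa = 3.14

[H+] = 10^(-2.40) = 3.98 × 10^-3 M
At equilibrium [HA] = 0.026 − 3.98 × 10^-3 = 2.20 × 10^-2 M
Ka = [H+][A-]/[HA] = (3.98 × 10^-3)² / 2.20 × 10^-2 = 7.20 × 10^-4
pKa = -log(7.20 × 10^-4) = 3.14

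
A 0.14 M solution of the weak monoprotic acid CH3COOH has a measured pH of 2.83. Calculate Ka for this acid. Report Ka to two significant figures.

[H+] = 10^(-2.83) = 1.48 × 10^-3 M
At equilibrium [HA] = 0.14 − 1.48 × 10^-3 = 1.39 × 10^-1 M
Ka = [H+][A-]/[HA] = (1.48 × 10^-3)² / 1.39 × 10^-1 = 1.6 × 10^-5

Ka = 1.6 × 10^-5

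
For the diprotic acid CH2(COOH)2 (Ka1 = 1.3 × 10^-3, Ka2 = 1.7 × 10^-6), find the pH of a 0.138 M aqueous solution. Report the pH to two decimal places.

Ka1 ≫ Ka2, so treat the first dissociation as the only significant source of H+.
Ka1 = x²/(0.138 − x) = 1.3 × 10^-3
Solving the quadratic: x = (−Ka1 + √(Ka1² + 4·Ka1·C₀))/2 = 1.28 × 10^-2 M
pH = −log(1.28 × 10^-2) = 1.89

pH = 1.89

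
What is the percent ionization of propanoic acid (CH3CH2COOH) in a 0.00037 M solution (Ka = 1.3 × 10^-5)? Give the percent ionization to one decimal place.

CH3CH2COOH ⇌ CH3CH2COO- + H+; let x = [H+] at equilibrium.
Solve x² + 1.3e-05x − 4.81e-09 = 0 → x = 6.32 × 10^-5 M
Fraction ionized = 6.32 × 10^-5 / 0.00037 = 0.1708 → 17.1%

17.1%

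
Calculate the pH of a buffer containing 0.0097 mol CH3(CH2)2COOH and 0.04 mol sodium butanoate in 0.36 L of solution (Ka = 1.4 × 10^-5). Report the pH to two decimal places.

pKa = −log(1.4 × 10^-5) = 4.854
Henderson–Hasselbalch: pH = pKa + log([CH3(CH2)2COO-]/[CH3(CH2)2COOH]) = 4.854 + log(0.04/0.0097)
pH = 4.854 + (+0.615) = 5.47

pH = 5.47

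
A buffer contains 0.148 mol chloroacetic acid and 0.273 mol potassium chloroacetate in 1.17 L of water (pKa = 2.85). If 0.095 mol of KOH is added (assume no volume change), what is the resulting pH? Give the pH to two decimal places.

pH = 3.69

OH- converts ClCH2COOH to ClCH2COO-: ClCH2COOH → 0.053 mol, ClCH2COO- → 0.368 mol.
Henderson–Hasselbalch with mole ratio 0.368/0.053: pH = 2.85 + (+0.842)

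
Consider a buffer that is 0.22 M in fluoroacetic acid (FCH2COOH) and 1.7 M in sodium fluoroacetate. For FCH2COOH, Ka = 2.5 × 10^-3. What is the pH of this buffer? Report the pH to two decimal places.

pKa = −log(2.5 × 10^-3) = 2.602
Using pH = pKa + log([base]/[acid]) with [base]/[acid] = 1.7/0.22:
pH = 2.602 + (+0.888) = 3.49

pH = 3.49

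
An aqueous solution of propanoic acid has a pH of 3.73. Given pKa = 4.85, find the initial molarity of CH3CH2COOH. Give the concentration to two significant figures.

[H+] = 10^(-3.73) = 1.86 × 10^-4 M = x
Ka = 10^(−4.85) = 1.41 × 10^-5
Ka = x²/(C₀ − x) ⇒ C₀ = x + x²/Ka
C₀ = 1.86 × 10^-4 + (1.86 × 10^-4)²/(1.41 × 10^-5) = 2.64 × 10^-3 M

C₀ = 2.6 × 10^-3 M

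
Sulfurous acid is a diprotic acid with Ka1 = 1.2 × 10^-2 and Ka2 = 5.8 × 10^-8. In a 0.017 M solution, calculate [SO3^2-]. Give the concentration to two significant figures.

5.8 × 10^-8 M

First ionization gives [H+] ≈ [HSO3-] = 9.49 × 10^-3 M.
Second step: Ka2 = [H+][SO3^2-]/[HSO3-] ≈ [SO3^2-] (since [H+] ≈ [HSO3-]).
So [SO3^2-] ≈ Ka2.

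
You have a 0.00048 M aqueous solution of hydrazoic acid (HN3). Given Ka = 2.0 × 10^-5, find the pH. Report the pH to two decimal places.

pH = 4.05

HN3 ⇌ N3- + H+
Ka = [H+]²/(0.00048 − [H+]) = 2.0 × 10^-5
The 5% rule fails; solving [H+]² + Ka·[H+] − Ka·C₀ = 0 exactly:
[H+] = [−2e-05 + √(2e-05² + 3.84e-08)]/2 = 8.85 × 10^-5 M
pH = −log[H+] = −log(8.85 × 10^-5) = 4.05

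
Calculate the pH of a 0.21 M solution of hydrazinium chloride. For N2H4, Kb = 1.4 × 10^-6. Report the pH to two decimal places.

pH = 4.41

N2H5+ is the conjugate acid of the weak base N2H4.
Ka = Kw/Kb = 1.0×10^-14 / 1.4 × 10^-6 = 7.14 × 10^-9
Ka = [H+]²/(0.21 − [H+]) = 7.14 × 10^-9
Assume [H+] ≪ 0.21: [H+] ≈ √(7.14 × 10^-9 × 0.21) = 3.87 × 10^-5 M
pH = −log[H+] = −log(3.87 × 10^-5) = 4.41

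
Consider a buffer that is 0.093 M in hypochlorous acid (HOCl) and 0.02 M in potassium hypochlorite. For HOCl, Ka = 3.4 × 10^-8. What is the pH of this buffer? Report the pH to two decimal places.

pH = 6.80

pKa = −log(3.4 × 10^-8) = 7.469
Using pH = pKa + log([base]/[acid]) with [base]/[acid] = 0.02/0.093:
pH = 7.469 + (-0.667) = 6.80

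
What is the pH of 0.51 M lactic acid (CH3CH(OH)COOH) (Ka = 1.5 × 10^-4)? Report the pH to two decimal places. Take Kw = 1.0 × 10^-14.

pH = 2.06

CH3CH(OH)COOH ⇌ CH3CH(OH)COO- + H+
Ka = [H+]²/(0.51 − [H+]) = 1.5 × 10^-4
Neglecting [H+] in the denominator: [H+] = √(1.5 × 10^-4 × 0.51) = 8.75 × 10^-3 M
pH = −log(8.75 × 10^-3) = 2.06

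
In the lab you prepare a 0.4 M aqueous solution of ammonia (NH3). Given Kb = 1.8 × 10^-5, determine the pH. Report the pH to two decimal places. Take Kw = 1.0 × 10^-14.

pH = 11.43

NH3 + H2O ⇌ NH4+ + OH-
From the ICE table, Kb = [OH-]²/(0.4 − [OH-]) = 1.8 × 10^-5.
Assume [OH-] ≪ 0.4: [OH-] ≈ √(1.8 × 10^-5 × 0.4) = 2.68 × 10^-3 M
Check: 0.67% ionized — well under 5%, approximation valid.
pOH = 2.57, so pH = 14.00 − pOH = 11.43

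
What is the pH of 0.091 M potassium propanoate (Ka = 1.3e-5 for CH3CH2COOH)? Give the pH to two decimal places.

CH3CH2COO- is the conjugate base of the weak acid CH3CH2COOH.
Kb = Kw/Ka = 1.0×10^-14 / 1.3 × 10^-5 = 7.69 × 10^-10
From the ICE table, Kb = [OH-]²/(0.091 − [OH-]) = 7.69 × 10^-10.
Assume [OH-] ≪ 0.091: [OH-] ≈ √(7.69 × 10^-10 × 0.091) = 8.37 × 10^-6 M
([OH-]/C₀ = 0.0092% < 5%, so the approximation holds.)
pOH = −log(8.37 × 10^-6) = 5.08; pH = 14.00 − 5.08 = 8.92

pH = 8.92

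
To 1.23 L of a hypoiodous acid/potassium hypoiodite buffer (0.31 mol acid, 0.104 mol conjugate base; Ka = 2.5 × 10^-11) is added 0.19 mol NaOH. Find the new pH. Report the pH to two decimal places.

pH = 10.99

OH- converts HOI to OI-: HOI → 0.12 mol, OI- → 0.294 mol.
pKa = −log(2.5 × 10^-11) = 10.602
pH = pKa + log([A⁻]/[HA]) = 10.602 + log(0.294/0.12) = 10.602 +0.389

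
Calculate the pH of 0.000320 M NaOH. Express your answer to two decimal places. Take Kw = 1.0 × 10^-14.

NaOH is a strong base; [OH-] = 0.00032 M.
pOH = -log(0.00032) = 3.49
pH = 14.00 - 3.49 = 10.51

pH = 10.51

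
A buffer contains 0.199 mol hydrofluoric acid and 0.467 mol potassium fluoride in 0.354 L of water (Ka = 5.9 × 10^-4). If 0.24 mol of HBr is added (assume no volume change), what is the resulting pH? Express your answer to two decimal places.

pH = 2.94

Added H+ converts F- to HF: HF → 0.439 mol, F- → 0.227 mol.
pKa = −log(5.9 × 10^-4) = 3.229
pH = pKa + log([A⁻]/[HA]) = 3.229 + log(0.227/0.439) = 3.229 -0.286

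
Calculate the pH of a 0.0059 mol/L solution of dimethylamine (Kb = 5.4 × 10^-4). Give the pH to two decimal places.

pH = 11.19

(CH3)2NH + H2O ⇌ (CH3)2NH2+ + OH-
From the ICE table, Kb = [OH-]²/(0.0059 − [OH-]) = 5.4 × 10^-4.
[OH-] is not negligible relative to C₀; solve [OH-]² + 0.00054·[OH-] − 3.19e-06 = 0.
[OH-] = (−Kb + √(Kb² + 4·Kb·C₀))/2 = 1.54 × 10^-3 M
pOH = −log(1.54 × 10^-3) = 2.81; pH = 14.00 − 2.81 = 11.19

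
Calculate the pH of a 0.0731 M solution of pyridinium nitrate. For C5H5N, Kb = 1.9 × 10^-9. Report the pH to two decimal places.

pH = 3.21

C5H5NH+ is the conjugate acid of the weak base C5H5N.
Ka = Kw/Kb = 1.0×10^-14 / 1.9 × 10^-9 = 5.26 × 10^-6
From the ICE table, Ka = x²/(0.0731 − x) = 5.26 × 10^-6.
Neglecting x in the denominator: x = √(5.26 × 10^-6 × 0.0731) = 6.20 × 10^-4 M
(x/C₀ = 0.85% < 5%, so the approximation holds.)
pH = −log[H+] = −log(6.20 × 10^-4) = 3.21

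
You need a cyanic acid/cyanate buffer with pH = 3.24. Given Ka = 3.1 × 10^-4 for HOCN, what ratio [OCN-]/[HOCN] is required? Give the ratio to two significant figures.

pKa = -log(3.1 × 10^-4) = 3.509
pH = pKa + log(r) ⇒ log(r) = 3.24 − 3.509 = -0.269
r = [OCN-]/[HOCN] = 10^(-0.269) = 0.538

ratio = 0.54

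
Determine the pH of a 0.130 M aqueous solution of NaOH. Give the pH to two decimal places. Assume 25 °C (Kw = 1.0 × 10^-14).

pH = 13.11

NaOH is a strong base; [OH-] = 0.13 M.
pOH = -log(0.13) = 0.89
pH = 14.00 - 0.89 = 13.11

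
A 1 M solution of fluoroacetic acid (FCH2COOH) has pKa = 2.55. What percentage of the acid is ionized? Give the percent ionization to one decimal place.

FCH2COOH ⇌ FCH2COO- + H+; let x = [H+] at equilibrium.
Ka = 10^(−2.55) = 2.82 × 10^-3
Solve x² + 0.00282x − 0.00282 = 0 → x = 5.17 × 10^-2 M
% ionization = x/C₀ × 100% = 5.17 × 10^-2/1 × 100% = 5.2%

5.2%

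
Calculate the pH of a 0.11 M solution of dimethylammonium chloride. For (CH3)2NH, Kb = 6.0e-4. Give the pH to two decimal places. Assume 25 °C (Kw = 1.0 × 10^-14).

(CH3)2NH2+ is the conjugate acid of the weak base (CH3)2NH.
Ka = Kw/Kb = 1.0×10^-14 / 6.0 × 10^-4 = 1.67 × 10^-11
From the ICE table, Ka = [H+]²/(0.11 − [H+]) = 1.67 × 10^-11.
Neglecting [H+] in the denominator: [H+] = √(1.67 × 10^-11 × 0.11) = 1.36 × 10^-6 M
Check: 0.0012% ionized — well under 5%, approximation valid.
pH = −log[H+] = −log(1.36 × 10^-6) = 5.87

pH = 5.87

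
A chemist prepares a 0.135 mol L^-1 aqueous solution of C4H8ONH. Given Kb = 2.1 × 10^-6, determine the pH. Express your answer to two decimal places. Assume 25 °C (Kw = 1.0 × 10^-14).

pH = 10.73

C4H8ONH + H2O ⇌ C4H8ONH2+ + OH-
From the ICE table, Kb = x²/(0.135 − x) = 2.1 × 10^-6.
Neglecting x in the denominator: x = √(2.1 × 10^-6 × 0.135) = 5.32 × 10^-4 M
(x/C₀ = 0.39% < 5%, so the approximation holds.)
pOH = −log(5.32 × 10^-4) = 3.27; pH = 14.00 − 3.27 = 10.73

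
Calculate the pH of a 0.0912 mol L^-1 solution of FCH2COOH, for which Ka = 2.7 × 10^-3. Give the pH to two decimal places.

FCH2COOH ⇌ FCH2COO- + H+
Ka = x²/(0.0912 − x) = 2.7 × 10^-3
The 5% rule fails; solving x² + Ka·x − Ka·C₀ = 0 exactly:
x = [−0.0027 + √(0.0027² + 0.000985)]/2 = 1.44 × 10^-2 M
pH = −log[H+] = −log(1.44 × 10^-2) = 1.84

pH = 1.84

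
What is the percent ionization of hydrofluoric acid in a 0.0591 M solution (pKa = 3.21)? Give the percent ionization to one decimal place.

HF ⇌ F- + H+; let x = [H+] at equilibrium.
Ka = 10^(−3.21) = 6.17 × 10^-4
Solve x² + 0.000617x − 3.65e-05 = 0 → x = 5.74 × 10^-3 M
% ionization = x/C₀ × 100% = 5.74 × 10^-3/0.0591 × 100% = 9.7%

9.7%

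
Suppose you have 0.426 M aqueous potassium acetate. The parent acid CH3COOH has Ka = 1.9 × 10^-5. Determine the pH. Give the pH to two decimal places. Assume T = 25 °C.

CH3COO- is the conjugate base of the weak acid CH3COOH.
Kb = Kw/Ka = 1.0×10^-14 / 1.9 × 10^-5 = 5.26 × 10^-10
From the ICE table, Kb = [OH-]²/(0.426 − [OH-]) = 5.26 × 10^-10.
Since Kb ≪ C₀, [OH-] ≈ √(Kb·C₀) = 1.50 × 10^-5 M.
([OH-]/C₀ = 0.0035% < 5%, so the approximation holds.)
pOH = −log(1.50 × 10^-5) = 4.82; pH = 14.00 − 4.82 = 9.18

pH = 9.18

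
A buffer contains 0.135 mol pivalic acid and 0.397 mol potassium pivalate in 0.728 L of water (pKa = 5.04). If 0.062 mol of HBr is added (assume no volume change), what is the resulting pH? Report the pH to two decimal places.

After neutralization: n((CH3)3CCOOH) = 0.197 mol, n((CH3)3CCOO-) = 0.335 mol.
pH = pKa + log([A⁻]/[HA]) = 5.04 + log(0.335/0.197) = 5.04 +0.231

pH = 5.27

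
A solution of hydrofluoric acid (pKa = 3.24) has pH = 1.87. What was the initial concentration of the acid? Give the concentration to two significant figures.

C₀ = 3.3 × 10^-1 M

[H+] = 10^(-1.87) = 1.35 × 10^-2 M = x
Ka = 10^(−3.24) = 5.75 × 10^-4
Ka = x²/(C₀ − x) ⇒ C₀ = x + x²/Ka
C₀ = 1.35 × 10^-2 + (1.35 × 10^-2)²/(5.75 × 10^-4) = 3.30 × 10^-1 M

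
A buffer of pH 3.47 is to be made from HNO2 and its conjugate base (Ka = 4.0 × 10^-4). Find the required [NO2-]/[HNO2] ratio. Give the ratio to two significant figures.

pKa = -log(4.0 × 10^-4) = 3.398
pH = pKa + log(r) ⇒ log(r) = 3.47 − 3.398 = +0.072
r = [NO2-]/[HNO2] = 10^(+0.072) = 1.18

ratio = 1.2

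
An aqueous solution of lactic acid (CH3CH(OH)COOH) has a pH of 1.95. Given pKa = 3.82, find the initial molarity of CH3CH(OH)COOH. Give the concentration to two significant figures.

C₀ = 8.4 × 10^-1 M

[H+] = 10^(-1.95) = 1.12 × 10^-2 M = x
Ka = 10^(−3.82) = 1.51 × 10^-4
Ka = x²/(C₀ − x) ⇒ C₀ = x + x²/Ka
C₀ = 1.12 × 10^-2 + (1.12 × 10^-2)²/(1.51 × 10^-4) = 8.42 × 10^-1 M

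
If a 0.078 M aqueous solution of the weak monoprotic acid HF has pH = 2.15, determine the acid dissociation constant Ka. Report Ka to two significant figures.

[H+] = 10^(-2.15) = 7.08 × 10^-3 M
At equilibrium [HA] = 0.078 − 7.08 × 10^-3 = 7.09 × 10^-2 M
Ka = [H+][A-]/[HA] = (7.08 × 10^-3)² / 7.09 × 10^-2 = 7.1 × 10^-4

Ka = 7.1 × 10^-4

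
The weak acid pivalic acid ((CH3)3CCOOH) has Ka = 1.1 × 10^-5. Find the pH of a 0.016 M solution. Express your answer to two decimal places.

pH = 3.38

(CH3)3CCOOH ⇌ (CH3)3CCOO- + H+
Let x = [H+] at equilibrium. Ka = x²/(0.016 − x).
Since Ka ≪ C₀, x ≈ √(Ka·C₀) = 4.20 × 10^-4 M.
(x/C₀ = 2.6% < 5%, so the approximation holds.)
pH = −log[H+] = −log(4.20 × 10^-4) = 3.38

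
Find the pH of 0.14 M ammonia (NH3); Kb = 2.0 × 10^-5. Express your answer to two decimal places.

pH = 11.22

NH3 + H2O ⇌ NH4+ + OH-
From the ICE table, Kb = x²/(0.14 − x) = 2.0 × 10^-5.
Neglecting x in the denominator: x = √(2.0 × 10^-5 × 0.14) = 1.67 × 10^-3 M
pOH = −log(1.67 × 10^-3) = 2.78; pH = 14.00 − 2.78 = 11.22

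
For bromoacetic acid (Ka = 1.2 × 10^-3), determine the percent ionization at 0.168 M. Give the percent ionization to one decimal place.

BrCH2COOH ⇌ BrCH2COO- + H+; let x = [H+] at equilibrium.
Solve x² + 0.0012x − 0.000202 = 0 → x = 1.36 × 10^-2 M
% ionization = x/C₀ × 100% = 1.36 × 10^-2/0.168 × 100% = 8.1%

8.1%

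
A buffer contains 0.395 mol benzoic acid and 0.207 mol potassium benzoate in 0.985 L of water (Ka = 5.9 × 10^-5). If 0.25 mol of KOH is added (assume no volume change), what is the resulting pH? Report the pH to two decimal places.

pH = 4.73

OH- converts C6H5COOH to C6H5COO-: C6H5COOH → 0.145 mol, C6H5COO- → 0.457 mol.
pKa = −log(5.9 × 10^-5) = 4.229
pH = pKa + log([A⁻]/[HA]) = 4.229 + log(0.457/0.145) = 4.229 +0.499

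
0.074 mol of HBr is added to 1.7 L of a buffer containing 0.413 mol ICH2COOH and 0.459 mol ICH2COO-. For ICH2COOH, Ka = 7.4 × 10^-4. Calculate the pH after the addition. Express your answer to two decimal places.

pH = 3.03

After neutralization: n(ICH2COOH) = 0.487 mol, n(ICH2COO-) = 0.385 mol.
pKa = −log(7.4 × 10^-4) = 3.131
pH = pKa + log(n_ICH2COO-/n_ICH2COOH) = 3.131 + log(0.385/0.487) = 3.131 + (-0.102)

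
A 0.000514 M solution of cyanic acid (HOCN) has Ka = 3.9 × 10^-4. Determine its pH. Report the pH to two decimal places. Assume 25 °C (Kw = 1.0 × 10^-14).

HOCN ⇌ OCN- + H+
From the ICE table, Ka = [H+]²/(0.000514 − [H+]) = 3.9 × 10^-4.
[H+] is not negligible relative to C₀; solve [H+]² + 0.00039·[H+] − 2e-07 = 0.
[H+] = (−Ka + √(Ka² + 4·Ka·C₀))/2 = 2.93 × 10^-4 M
pH = −log(2.93 × 10^-4) = 3.53

pH = 3.53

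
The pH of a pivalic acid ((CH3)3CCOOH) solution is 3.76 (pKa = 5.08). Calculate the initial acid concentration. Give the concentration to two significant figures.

C₀ = 3.8 × 10^-3 M

[H+] = 10^(-3.76) = 1.74 × 10^-4 M = x
Ka = 10^(−5.08) = 8.32 × 10^-6
Ka = x²/(C₀ − x) ⇒ C₀ = x + x²/Ka
C₀ = 1.74 × 10^-4 + (1.74 × 10^-4)²/(8.32 × 10^-6) = 3.81 × 10^-3 M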